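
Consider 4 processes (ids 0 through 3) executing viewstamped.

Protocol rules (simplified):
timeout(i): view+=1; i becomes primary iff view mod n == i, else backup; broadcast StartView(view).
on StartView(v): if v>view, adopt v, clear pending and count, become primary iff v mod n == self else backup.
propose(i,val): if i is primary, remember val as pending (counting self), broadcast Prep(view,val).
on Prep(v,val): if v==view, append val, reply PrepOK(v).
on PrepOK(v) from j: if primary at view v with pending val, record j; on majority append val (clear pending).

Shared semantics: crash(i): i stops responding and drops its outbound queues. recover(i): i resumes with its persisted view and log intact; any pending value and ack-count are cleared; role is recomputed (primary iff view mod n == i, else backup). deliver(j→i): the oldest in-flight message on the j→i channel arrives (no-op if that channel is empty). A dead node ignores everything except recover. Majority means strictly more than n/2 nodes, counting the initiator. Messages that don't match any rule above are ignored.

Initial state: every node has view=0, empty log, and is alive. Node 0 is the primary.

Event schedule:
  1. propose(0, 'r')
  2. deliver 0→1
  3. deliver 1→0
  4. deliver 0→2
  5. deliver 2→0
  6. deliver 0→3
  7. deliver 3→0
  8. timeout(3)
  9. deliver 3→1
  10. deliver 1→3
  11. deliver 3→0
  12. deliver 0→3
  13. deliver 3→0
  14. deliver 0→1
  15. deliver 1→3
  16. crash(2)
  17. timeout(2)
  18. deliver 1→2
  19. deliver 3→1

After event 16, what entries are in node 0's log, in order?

r

[1] propose(0,'r') → ∅
[2] deliver 0→1 → N1(back v0 [r])
[3] deliver 1→0 → ∅
[4] deliver 0→2 → N2(back v0 [r])
[5] deliver 2→0 → N0(prim v0 [r])
[6] deliver 0→3 → N3(back v0 [r])
[7] deliver 3→0 → ∅
[8] timeout(3) → N3(back v1 [r])
[9] deliver 3→1 → N1(prim v1 [r])
[10] deliver 1→3 → ∅
[11] deliver 3→0 → N0(back v1 [r])
[12] deliver 0→3 → ∅
[13] deliver 3→0 → ∅
[14] deliver 0→1 → ∅
[15] deliver 1→3 → ∅
[16] crash(2) → N2(✗back v0 [r])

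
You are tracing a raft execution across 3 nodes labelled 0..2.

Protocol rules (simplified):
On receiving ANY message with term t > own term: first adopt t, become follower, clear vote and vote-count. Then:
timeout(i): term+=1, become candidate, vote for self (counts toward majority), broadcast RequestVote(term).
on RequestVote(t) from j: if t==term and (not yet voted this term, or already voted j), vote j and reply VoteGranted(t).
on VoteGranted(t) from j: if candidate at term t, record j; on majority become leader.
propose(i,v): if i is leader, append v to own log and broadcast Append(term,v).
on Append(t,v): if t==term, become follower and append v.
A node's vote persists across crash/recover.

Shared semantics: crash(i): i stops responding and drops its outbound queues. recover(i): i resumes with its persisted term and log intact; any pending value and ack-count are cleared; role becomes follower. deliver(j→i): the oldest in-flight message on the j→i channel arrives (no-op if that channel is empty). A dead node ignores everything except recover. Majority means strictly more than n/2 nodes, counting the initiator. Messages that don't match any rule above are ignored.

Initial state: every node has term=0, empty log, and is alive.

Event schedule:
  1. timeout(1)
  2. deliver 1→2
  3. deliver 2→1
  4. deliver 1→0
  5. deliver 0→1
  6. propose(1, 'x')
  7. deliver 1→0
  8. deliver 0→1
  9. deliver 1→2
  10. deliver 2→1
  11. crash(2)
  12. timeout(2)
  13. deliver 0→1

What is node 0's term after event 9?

1

step 1 timeout(1): 1={cand,t=1,log=-}
step 2 deliver 1→2: 2={foll,t=1,log=-}
step 3 deliver 2→1: 1={lead,t=1,log=-}
step 4 deliver 1→0: 0={foll,t=1,log=-}
step 5 deliver 0→1: —
step 6 propose(1,'x'): 1={lead,t=1,log=x}
step 7 deliver 1→0: 0={foll,t=1,log=x}
step 8 deliver 0→1: —
step 9 deliver 1→2: 2={foll,t=1,log=x}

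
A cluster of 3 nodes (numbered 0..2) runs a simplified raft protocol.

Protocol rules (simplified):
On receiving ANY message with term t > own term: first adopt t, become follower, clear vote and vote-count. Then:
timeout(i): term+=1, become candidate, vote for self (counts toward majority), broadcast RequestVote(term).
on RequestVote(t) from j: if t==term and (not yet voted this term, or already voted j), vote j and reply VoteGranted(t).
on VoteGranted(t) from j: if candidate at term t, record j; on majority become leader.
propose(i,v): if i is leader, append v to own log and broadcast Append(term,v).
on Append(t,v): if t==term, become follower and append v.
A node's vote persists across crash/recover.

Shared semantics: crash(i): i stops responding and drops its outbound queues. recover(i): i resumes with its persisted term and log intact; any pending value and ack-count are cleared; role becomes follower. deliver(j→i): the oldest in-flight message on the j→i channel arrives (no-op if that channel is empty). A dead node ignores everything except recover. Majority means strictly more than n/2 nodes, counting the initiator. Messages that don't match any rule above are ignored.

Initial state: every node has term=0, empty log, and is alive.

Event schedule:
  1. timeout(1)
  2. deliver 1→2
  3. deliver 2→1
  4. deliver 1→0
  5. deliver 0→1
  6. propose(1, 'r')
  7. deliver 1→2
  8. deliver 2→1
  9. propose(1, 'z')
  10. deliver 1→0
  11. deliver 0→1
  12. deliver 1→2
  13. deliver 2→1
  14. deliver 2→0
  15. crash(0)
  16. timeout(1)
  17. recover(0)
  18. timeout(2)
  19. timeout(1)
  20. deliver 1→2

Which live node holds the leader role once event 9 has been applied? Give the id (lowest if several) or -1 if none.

1. timeout(1):  <1:cand t1 ->
2. deliver 1→2:  <2:foll t1 ->
3. deliver 2→1:  <1:lead t1 ->
4. deliver 1→0:  <0:foll t1 ->
5. deliver 0→1:  nop
6. propose(1,'r'):  <1:lead t1 r>
7. deliver 1→2:  <2:foll t1 r>
8. deliver 2→1:  nop
9. propose(1,'z'):  <1:lead t1 r,z>

1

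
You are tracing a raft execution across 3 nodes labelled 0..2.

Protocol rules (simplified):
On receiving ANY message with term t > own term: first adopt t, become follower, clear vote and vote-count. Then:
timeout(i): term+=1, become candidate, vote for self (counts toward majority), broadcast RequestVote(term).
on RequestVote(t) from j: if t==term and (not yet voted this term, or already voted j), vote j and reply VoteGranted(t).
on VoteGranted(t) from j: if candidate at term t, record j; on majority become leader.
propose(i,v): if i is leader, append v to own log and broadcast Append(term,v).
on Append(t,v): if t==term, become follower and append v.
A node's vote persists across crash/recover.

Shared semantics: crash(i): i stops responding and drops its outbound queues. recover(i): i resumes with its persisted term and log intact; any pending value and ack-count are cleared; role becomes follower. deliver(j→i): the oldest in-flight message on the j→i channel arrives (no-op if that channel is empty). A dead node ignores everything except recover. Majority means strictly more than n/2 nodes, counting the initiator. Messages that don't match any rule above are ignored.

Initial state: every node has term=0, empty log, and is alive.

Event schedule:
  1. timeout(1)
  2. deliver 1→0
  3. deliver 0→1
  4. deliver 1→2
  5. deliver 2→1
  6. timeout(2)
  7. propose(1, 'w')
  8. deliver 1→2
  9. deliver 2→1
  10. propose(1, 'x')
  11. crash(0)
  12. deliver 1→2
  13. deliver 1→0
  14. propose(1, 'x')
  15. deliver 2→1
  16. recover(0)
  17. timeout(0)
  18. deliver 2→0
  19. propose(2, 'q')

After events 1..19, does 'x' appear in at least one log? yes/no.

step 1 timeout(1): 1={cand,t=1,log=-}
step 2 deliver 1→0: 0={foll,t=1,log=-}
step 3 deliver 0→1: 1={lead,t=1,log=-}
step 4 deliver 1→2: 2={foll,t=1,log=-}
step 5 deliver 2→1: —
step 6 timeout(2): 2={cand,t=2,log=-}
step 7 propose(1,'w'): 1={lead,t=1,log=w}
step 8 deliver 1→2: —
step 9 deliver 2→1: 1={foll,t=2,log=w}
step 10 propose(1,'x'): —
step 11 crash(0): 0={✗foll,t=1,log=-}
step 12 deliver 1→2: 2={lead,t=2,log=-}
step 13 deliver 1→0: —
step 14 propose(1,'x'): —
step 15 deliver 2→1: —
step 16 recover(0): 0={foll,t=1,log=-}
step 17 timeout(0): 0={cand,t=2,log=-}
step 18 deliver 2→0: —
step 19 propose(2,'q'): 2={lead,t=2,log=q}

no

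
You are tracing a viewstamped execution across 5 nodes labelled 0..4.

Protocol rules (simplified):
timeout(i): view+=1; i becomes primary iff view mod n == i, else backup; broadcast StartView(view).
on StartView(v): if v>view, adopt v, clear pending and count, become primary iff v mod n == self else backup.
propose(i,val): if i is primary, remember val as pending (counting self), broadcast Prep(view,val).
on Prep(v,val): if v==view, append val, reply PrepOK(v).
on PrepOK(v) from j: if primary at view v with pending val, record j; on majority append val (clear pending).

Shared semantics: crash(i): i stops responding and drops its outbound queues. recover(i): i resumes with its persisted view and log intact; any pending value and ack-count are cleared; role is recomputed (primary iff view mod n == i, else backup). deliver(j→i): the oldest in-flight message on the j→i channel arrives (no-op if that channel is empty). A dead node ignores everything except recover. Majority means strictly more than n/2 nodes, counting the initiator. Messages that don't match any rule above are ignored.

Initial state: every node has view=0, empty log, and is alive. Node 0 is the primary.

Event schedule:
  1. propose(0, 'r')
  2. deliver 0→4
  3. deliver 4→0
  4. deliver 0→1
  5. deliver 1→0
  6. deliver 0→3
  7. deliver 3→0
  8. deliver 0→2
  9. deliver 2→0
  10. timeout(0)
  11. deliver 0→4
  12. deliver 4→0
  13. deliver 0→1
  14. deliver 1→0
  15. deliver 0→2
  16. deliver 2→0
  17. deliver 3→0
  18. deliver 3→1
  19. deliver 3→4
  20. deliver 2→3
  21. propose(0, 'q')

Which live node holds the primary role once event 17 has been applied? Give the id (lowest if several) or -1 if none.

1

after 1 — propose(0,'r'): ·
after 2 — deliver 0→4: n4:back/v0/[r]
after 3 — deliver 4→0: ·
after 4 — deliver 0→1: n1:back/v0/[r]
after 5 — deliver 1→0: n0:prim/v0/[r]
after 6 — deliver 0→3: n3:back/v0/[r]
after 7 — deliver 3→0: ·
after 8 — deliver 0→2: n2:back/v0/[r]
after 9 — deliver 2→0: ·
after 10 — timeout(0): n0:back/v1/[r]
after 11 — deliver 0→4: n4:back/v1/[r]
after 12 — deliver 4→0: ·
after 13 — deliver 0→1: n1:prim/v1/[r]
after 14 — deliver 1→0: ·
after 15 — deliver 0→2: n2:back/v1/[r]
after 16 — deliver 2→0: ·
after 17 — deliver 3→0: ·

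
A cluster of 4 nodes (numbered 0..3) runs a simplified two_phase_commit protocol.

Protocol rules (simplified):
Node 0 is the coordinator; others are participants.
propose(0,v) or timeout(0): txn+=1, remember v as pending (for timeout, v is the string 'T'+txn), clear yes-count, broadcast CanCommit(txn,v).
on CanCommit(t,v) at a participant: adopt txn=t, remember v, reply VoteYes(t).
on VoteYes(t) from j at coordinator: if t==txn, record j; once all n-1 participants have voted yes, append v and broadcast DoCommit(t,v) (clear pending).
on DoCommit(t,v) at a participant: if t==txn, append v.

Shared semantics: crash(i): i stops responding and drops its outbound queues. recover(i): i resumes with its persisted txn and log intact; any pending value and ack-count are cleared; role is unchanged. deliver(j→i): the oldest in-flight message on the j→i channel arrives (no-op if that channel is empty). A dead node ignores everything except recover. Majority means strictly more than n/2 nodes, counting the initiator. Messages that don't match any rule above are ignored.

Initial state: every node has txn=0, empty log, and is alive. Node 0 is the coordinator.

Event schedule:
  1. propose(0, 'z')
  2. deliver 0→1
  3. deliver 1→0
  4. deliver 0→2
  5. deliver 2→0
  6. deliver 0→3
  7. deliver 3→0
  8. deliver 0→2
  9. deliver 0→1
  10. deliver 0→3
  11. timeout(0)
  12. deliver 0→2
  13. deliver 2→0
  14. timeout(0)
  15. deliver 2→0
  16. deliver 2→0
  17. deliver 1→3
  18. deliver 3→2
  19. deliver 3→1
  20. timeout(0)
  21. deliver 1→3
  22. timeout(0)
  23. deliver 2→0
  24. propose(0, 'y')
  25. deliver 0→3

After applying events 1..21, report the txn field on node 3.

1

after 1 — propose(0,'z'): n0:coor/t1/[-]
after 2 — deliver 0→1: n1:part/t1/[-]
after 3 — deliver 1→0: ·
after 4 — deliver 0→2: n2:part/t1/[-]
after 5 — deliver 2→0: ·
after 6 — deliver 0→3: n3:part/t1/[-]
after 7 — deliver 3→0: n0:coor/t1/[z]
after 8 — deliver 0→2: n2:part/t1/[z]
after 9 — deliver 0→1: n1:part/t1/[z]
after 10 — deliver 0→3: n3:part/t1/[z]
after 11 — timeout(0): n0:coor/t2/[z]
after 12 — deliver 0→2: n2:part/t2/[z]
after 13 — deliver 2→0: ·
after 14 — timeout(0): n0:coor/t3/[z]
after 15 — deliver 2→0: ·
after 16 — deliver 2→0: ·
after 17 — deliver 1→3: ·
after 18 — deliver 3→2: ·
after 19 — deliver 3→1: ·
after 20 — timeout(0): n0:coor/t4/[z]
after 21 — deliver 1→3: ·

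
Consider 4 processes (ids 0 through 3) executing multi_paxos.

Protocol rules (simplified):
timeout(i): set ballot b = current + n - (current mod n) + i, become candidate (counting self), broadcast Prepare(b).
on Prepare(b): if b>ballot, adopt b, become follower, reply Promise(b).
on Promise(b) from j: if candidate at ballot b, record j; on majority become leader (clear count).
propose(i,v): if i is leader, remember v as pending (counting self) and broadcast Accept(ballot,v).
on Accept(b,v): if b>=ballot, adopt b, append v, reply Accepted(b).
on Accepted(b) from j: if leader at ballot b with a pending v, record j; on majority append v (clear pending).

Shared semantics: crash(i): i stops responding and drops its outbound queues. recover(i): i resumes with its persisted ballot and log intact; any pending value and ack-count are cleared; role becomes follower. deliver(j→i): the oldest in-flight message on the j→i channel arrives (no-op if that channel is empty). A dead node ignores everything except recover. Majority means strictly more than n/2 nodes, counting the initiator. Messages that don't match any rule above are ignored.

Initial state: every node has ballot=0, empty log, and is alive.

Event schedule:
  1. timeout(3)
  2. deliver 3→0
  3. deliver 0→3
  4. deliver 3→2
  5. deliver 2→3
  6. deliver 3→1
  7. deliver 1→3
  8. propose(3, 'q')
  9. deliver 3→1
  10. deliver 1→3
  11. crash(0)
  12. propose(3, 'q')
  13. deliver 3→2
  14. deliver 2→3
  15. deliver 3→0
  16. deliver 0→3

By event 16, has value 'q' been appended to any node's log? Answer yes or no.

yes

1. timeout(3):  <3:cand b7 ->
2. deliver 3→0:  <0:foll b7 ->
3. deliver 0→3:  nop
4. deliver 3→2:  <2:foll b7 ->
5. deliver 2→3:  <3:lead b7 ->
6. deliver 3→1:  <1:foll b7 ->
7. deliver 1→3:  nop
8. propose(3,'q'):  nop
9. deliver 3→1:  <1:foll b7 q>
10. deliver 1→3:  nop
11. crash(0):  <0:✗foll b7 ->
12. propose(3,'q'):  nop
13. deliver 3→2:  <2:foll b7 q>
14. deliver 2→3:  nop
15. deliver 3→0:  nop
16. deliver 0→3:  nop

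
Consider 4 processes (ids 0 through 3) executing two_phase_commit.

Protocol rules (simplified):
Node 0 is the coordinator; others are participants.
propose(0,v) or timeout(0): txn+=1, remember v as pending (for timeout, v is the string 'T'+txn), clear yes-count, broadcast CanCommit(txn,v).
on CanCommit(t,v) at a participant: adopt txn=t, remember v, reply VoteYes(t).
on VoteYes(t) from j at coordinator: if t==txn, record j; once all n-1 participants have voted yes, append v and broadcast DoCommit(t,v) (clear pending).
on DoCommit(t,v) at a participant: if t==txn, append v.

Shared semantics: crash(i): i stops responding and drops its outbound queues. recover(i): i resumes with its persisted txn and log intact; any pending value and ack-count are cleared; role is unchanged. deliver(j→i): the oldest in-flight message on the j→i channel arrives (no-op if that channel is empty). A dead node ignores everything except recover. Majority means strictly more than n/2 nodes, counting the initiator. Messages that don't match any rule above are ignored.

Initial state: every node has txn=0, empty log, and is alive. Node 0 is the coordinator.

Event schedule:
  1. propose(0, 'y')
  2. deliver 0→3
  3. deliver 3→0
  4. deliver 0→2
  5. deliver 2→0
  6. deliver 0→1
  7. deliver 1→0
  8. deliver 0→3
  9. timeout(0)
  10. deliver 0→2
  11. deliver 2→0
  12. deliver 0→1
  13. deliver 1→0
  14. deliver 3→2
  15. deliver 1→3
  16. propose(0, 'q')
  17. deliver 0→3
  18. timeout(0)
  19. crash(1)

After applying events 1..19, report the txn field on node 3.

[1] propose(0,'y') → N0(coor t1 [-])
[2] deliver 0→3 → N3(part t1 [-])
[3] deliver 3→0 → ∅
[4] deliver 0→2 → N2(part t1 [-])
[5] deliver 2→0 → ∅
[6] deliver 0→1 → N1(part t1 [-])
[7] deliver 1→0 → N0(coor t1 [y])
[8] deliver 0→3 → N3(part t1 [y])
[9] timeout(0) → N0(coor t2 [y])
[10] deliver 0→2 → N2(part t1 [y])
[11] deliver 2→0 → ∅
[12] deliver 0→1 → N1(part t1 [y])
[13] deliver 1→0 → ∅
[14] deliver 3→2 → ∅
[15] deliver 1→3 → ∅
[16] propose(0,'q') → N0(coor t3 [y])
[17] deliver 0→3 → N3(part t2 [y])
[18] timeout(0) → N0(coor t4 [y])
[19] crash(1) → N1(✗part t1 [y])

2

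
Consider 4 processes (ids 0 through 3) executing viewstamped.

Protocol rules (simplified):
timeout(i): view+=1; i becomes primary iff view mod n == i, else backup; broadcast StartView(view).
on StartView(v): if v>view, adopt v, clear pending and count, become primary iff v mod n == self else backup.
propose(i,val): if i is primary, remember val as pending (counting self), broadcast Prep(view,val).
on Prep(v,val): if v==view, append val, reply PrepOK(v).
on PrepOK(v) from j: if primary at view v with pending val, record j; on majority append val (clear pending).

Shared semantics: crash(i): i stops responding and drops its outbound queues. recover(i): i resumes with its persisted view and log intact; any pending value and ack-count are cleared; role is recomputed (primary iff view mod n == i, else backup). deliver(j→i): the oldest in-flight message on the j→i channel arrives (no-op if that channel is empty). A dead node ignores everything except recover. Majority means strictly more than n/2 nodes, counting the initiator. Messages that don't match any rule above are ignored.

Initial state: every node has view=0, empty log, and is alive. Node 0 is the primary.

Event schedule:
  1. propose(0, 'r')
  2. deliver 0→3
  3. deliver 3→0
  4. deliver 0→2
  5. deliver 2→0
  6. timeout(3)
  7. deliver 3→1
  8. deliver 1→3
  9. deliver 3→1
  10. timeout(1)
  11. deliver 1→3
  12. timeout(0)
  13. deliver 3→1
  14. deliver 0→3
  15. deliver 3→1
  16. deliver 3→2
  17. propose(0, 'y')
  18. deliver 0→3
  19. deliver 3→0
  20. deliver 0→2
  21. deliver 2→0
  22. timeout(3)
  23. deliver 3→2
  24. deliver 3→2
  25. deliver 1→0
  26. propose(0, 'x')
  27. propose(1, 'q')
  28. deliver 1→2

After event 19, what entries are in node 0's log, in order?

e1 propose(0,'r'): ·
e2 deliver 0→3: 3[back,v=0,r]
e3 deliver 3→0: ·
e4 deliver 0→2: 2[back,v=0,r]
e5 deliver 2→0: 0[prim,v=0,r]
e6 timeout(3): 3[back,v=1,r]
e7 deliver 3→1: 1[prim,v=1,-]
e8 deliver 1→3: ·
e9 deliver 3→1: ·
e10 timeout(1): 1[back,v=2,-]
e11 deliver 1→3: 3[back,v=2,r]
e12 timeout(0): 0[back,v=1,r]
e13 deliver 3→1: ·
e14 deliver 0→3: ·
e15 deliver 3→1: ·
e16 deliver 3→2: 2[back,v=1,r]
e17 propose(0,'y'): ·
e18 deliver 0→3: ·
e19 deliver 3→0: ·

r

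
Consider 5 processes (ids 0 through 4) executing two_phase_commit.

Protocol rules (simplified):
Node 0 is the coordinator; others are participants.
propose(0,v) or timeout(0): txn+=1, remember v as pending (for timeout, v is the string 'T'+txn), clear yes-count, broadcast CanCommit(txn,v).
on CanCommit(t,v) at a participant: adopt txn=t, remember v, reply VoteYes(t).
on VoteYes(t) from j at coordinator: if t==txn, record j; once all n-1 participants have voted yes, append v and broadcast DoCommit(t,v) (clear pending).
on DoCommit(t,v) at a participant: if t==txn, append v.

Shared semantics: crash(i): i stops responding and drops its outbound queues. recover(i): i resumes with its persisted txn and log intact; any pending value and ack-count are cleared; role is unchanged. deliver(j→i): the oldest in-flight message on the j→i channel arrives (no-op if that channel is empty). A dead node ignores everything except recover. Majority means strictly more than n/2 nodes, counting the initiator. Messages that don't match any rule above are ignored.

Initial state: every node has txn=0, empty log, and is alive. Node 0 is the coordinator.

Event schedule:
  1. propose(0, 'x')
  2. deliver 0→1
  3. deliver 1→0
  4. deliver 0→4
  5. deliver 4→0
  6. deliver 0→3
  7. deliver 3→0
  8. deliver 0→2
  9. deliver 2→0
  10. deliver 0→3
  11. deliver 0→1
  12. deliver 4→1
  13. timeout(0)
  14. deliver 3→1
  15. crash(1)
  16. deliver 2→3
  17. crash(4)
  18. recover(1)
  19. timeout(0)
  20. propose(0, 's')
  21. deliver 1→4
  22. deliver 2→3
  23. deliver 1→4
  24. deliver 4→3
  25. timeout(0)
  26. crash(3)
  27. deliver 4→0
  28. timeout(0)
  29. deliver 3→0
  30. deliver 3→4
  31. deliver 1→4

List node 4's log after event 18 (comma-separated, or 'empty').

1. propose(0,'x'):  <0:coor t1 ->
2. deliver 0→1:  <1:part t1 ->
3. deliver 1→0:  nop
4. deliver 0→4:  <4:part t1 ->
5. deliver 4→0:  nop
6. deliver 0→3:  <3:part t1 ->
7. deliver 3→0:  nop
8. deliver 0→2:  <2:part t1 ->
9. deliver 2→0:  <0:coor t1 x>
10. deliver 0→3:  <3:part t1 x>
11. deliver 0→1:  <1:part t1 x>
12. deliver 4→1:  nop
13. timeout(0):  <0:coor t2 x>
14. deliver 3→1:  nop
15. crash(1):  <1:✗part t1 x>
16. deliver 2→3:  nop
17. crash(4):  <4:✗part t1 ->
18. recover(1):  <1:part t1 x>

empty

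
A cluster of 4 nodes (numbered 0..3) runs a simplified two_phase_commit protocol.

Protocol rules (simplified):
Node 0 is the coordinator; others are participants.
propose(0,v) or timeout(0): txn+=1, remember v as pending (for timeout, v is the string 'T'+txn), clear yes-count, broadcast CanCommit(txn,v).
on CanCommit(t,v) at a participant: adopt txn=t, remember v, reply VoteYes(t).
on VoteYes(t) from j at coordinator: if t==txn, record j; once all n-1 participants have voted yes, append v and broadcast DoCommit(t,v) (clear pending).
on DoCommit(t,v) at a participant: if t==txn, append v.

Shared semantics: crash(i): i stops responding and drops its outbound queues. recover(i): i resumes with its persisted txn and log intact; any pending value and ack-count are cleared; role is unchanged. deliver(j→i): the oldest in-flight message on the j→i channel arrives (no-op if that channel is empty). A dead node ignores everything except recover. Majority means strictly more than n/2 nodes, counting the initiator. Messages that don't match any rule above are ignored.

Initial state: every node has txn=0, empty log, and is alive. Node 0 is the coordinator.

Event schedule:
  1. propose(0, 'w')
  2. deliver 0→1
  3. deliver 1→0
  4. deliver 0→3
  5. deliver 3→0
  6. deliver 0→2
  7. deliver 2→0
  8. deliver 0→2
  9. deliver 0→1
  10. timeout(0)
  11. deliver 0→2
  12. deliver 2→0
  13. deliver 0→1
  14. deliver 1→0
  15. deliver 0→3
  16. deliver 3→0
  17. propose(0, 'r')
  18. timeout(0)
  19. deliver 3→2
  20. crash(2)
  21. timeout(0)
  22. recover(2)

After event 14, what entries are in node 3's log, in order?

empty

[1] propose(0,'w') → N0(coor t1 [-])
[2] deliver 0→1 → N1(part t1 [-])
[3] deliver 1→0 → ∅
[4] deliver 0→3 → N3(part t1 [-])
[5] deliver 3→0 → ∅
[6] deliver 0→2 → N2(part t1 [-])
[7] deliver 2→0 → N0(coor t1 [w])
[8] deliver 0→2 → N2(part t1 [w])
[9] deliver 0→1 → N1(part t1 [w])
[10] timeout(0) → N0(coor t2 [w])
[11] deliver 0→2 → N2(part t2 [w])
[12] deliver 2→0 → ∅
[13] deliver 0→1 → N1(part t2 [w])
[14] deliver 1→0 → ∅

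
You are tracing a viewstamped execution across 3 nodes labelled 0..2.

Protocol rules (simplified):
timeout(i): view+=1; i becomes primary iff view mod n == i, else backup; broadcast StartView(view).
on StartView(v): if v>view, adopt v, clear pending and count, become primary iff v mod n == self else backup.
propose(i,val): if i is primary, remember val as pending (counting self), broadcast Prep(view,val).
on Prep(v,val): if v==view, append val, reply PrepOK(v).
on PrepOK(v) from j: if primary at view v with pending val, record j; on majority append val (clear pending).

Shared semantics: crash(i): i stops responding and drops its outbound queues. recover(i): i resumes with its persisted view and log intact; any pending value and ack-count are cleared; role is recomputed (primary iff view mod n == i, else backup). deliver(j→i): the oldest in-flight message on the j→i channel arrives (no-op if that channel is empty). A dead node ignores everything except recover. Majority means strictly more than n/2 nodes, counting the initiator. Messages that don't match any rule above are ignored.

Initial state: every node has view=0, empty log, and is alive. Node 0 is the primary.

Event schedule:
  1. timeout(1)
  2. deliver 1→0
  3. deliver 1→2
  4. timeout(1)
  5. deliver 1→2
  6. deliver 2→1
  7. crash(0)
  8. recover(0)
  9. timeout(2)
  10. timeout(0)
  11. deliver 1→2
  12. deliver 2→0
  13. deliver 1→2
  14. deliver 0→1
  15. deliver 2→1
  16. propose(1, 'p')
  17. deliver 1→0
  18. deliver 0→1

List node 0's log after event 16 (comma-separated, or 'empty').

empty

step 1 timeout(1): 1={prim,v=1,log=-}
step 2 deliver 1→0: 0={back,v=1,log=-}
step 3 deliver 1→2: 2={back,v=1,log=-}
step 4 timeout(1): 1={back,v=2,log=-}
step 5 deliver 1→2: 2={prim,v=2,log=-}
step 6 deliver 2→1: —
step 7 crash(0): 0={✗back,v=1,log=-}
step 8 recover(0): 0={back,v=1,log=-}
step 9 timeout(2): 2={back,v=3,log=-}
step 10 timeout(0): 0={back,v=2,log=-}
step 11 deliver 1→2: —
step 12 deliver 2→0: 0={prim,v=3,log=-}
step 13 deliver 1→2: —
step 14 deliver 0→1: —
step 15 deliver 2→1: 1={back,v=3,log=-}
step 16 propose(1,'p'): —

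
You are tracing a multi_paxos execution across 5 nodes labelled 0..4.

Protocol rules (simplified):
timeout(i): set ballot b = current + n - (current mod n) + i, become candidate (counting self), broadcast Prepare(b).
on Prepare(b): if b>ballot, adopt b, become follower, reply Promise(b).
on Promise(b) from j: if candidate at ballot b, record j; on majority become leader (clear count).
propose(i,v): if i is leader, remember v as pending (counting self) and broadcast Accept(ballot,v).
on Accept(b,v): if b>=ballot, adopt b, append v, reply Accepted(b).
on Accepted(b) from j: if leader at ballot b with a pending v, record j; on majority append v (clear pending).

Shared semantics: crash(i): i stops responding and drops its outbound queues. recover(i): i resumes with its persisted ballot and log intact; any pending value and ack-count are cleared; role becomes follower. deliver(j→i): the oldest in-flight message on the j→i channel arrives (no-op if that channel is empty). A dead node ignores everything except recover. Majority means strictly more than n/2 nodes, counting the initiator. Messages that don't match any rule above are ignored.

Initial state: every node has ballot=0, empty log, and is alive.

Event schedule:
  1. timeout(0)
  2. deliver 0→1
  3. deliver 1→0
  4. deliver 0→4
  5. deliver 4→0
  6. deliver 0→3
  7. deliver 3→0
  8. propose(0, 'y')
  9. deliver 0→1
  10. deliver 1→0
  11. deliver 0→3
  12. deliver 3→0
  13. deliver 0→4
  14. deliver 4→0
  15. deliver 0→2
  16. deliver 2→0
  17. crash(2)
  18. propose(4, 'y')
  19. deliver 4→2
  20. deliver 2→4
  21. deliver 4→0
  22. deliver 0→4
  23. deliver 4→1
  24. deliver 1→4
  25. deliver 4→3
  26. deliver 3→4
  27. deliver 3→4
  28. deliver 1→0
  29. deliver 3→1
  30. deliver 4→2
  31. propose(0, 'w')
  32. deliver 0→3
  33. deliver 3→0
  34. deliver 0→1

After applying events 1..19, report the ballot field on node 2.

step 1 timeout(0): 0={cand,b=5,log=-}
step 2 deliver 0→1: 1={foll,b=5,log=-}
step 3 deliver 1→0: —
step 4 deliver 0→4: 4={foll,b=5,log=-}
step 5 deliver 4→0: 0={lead,b=5,log=-}
step 6 deliver 0→3: 3={foll,b=5,log=-}
step 7 deliver 3→0: —
step 8 propose(0,'y'): —
step 9 deliver 0→1: 1={foll,b=5,log=y}
step 10 deliver 1→0: —
step 11 deliver 0→3: 3={foll,b=5,log=y}
step 12 deliver 3→0: 0={lead,b=5,log=y}
step 13 deliver 0→4: 4={foll,b=5,log=y}
step 14 deliver 4→0: —
step 15 deliver 0→2: 2={foll,b=5,log=-}
step 16 deliver 2→0: —
step 17 crash(2): 2={✗foll,b=5,log=-}
step 18 propose(4,'y'): —
step 19 deliver 4→2: —

5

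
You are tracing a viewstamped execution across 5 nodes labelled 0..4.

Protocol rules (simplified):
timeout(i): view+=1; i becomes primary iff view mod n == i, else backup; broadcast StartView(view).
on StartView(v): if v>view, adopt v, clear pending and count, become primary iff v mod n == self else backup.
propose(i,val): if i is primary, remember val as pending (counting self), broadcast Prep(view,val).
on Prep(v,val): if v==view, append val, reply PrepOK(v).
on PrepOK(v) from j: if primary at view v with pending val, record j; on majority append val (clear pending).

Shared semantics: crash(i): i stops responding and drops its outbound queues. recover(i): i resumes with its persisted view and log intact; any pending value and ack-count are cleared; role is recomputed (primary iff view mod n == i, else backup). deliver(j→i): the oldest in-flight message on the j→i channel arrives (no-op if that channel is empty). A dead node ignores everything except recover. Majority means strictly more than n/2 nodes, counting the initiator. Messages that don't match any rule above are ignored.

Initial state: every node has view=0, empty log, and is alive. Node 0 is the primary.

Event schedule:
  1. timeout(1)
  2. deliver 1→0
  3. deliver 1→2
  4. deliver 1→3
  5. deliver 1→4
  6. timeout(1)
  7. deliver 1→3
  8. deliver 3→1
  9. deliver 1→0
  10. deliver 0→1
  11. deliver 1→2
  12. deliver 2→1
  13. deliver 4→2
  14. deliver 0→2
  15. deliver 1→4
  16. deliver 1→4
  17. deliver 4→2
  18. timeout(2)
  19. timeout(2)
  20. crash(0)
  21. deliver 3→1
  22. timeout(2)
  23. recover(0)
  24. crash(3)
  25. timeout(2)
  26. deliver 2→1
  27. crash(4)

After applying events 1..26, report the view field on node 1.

[1] timeout(1) → N1(prim v1 [-])
[2] deliver 1→0 → N0(back v1 [-])
[3] deliver 1→2 → N2(back v1 [-])
[4] deliver 1→3 → N3(back v1 [-])
[5] deliver 1→4 → N4(back v1 [-])
[6] timeout(1) → N1(back v2 [-])
[7] deliver 1→3 → N3(back v2 [-])
[8] deliver 3→1 → ∅
[9] deliver 1→0 → N0(back v2 [-])
[10] deliver 0→1 → ∅
[11] deliver 1→2 → N2(prim v2 [-])
[12] deliver 2→1 → ∅
[13] deliver 4→2 → ∅
[14] deliver 0→2 → ∅
[15] deliver 1→4 → N4(back v2 [-])
[16] deliver 1→4 → ∅
[17] deliver 4→2 → ∅
[18] timeout(2) → N2(back v3 [-])
[19] timeout(2) → N2(back v4 [-])
[20] crash(0) → N0(✗back v2 [-])
[21] deliver 3→1 → ∅
[22] timeout(2) → N2(back v5 [-])
[23] recover(0) → N0(back v2 [-])
[24] crash(3) → N3(✗back v2 [-])
[25] timeout(2) → N2(back v6 [-])
[26] deliver 2→1 → N1(back v3 [-])

3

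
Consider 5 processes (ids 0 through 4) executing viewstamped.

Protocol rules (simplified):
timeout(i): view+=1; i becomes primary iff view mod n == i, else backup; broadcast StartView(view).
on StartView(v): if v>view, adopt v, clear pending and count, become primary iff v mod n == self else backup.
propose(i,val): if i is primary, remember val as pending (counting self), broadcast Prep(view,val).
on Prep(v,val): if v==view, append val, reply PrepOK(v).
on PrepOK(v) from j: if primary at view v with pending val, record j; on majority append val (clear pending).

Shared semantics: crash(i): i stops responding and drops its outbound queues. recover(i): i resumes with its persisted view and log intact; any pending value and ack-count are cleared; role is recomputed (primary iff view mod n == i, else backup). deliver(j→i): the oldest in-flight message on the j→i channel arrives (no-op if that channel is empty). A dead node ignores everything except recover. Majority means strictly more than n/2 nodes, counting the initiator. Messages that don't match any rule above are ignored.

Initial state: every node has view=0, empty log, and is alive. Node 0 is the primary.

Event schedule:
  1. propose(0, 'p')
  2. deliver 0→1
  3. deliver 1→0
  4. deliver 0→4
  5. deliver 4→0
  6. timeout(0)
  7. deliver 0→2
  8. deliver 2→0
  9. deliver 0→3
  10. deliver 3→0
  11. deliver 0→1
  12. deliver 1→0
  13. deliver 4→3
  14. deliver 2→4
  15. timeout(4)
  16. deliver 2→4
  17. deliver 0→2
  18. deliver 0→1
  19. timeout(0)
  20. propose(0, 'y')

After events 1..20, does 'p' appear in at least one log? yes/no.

yes

[1] propose(0,'p') → ∅
[2] deliver 0→1 → N1(back v0 [p])
[3] deliver 1→0 → ∅
[4] deliver 0→4 → N4(back v0 [p])
[5] deliver 4→0 → N0(prim v0 [p])
[6] timeout(0) → N0(back v1 [p])
[7] deliver 0→2 → N2(back v0 [p])
[8] deliver 2→0 → ∅
[9] deliver 0→3 → N3(back v0 [p])
[10] deliver 3→0 → ∅
[11] deliver 0→1 → N1(prim v1 [p])
[12] deliver 1→0 → ∅
[13] deliver 4→3 → ∅
[14] deliver 2→4 → ∅
[15] timeout(4) → N4(back v1 [p])
[16] deliver 2→4 → ∅
[17] deliver 0→2 → N2(back v1 [p])
[18] deliver 0→1 → ∅
[19] timeout(0) → N0(back v2 [p])
[20] propose(0,'y') → ∅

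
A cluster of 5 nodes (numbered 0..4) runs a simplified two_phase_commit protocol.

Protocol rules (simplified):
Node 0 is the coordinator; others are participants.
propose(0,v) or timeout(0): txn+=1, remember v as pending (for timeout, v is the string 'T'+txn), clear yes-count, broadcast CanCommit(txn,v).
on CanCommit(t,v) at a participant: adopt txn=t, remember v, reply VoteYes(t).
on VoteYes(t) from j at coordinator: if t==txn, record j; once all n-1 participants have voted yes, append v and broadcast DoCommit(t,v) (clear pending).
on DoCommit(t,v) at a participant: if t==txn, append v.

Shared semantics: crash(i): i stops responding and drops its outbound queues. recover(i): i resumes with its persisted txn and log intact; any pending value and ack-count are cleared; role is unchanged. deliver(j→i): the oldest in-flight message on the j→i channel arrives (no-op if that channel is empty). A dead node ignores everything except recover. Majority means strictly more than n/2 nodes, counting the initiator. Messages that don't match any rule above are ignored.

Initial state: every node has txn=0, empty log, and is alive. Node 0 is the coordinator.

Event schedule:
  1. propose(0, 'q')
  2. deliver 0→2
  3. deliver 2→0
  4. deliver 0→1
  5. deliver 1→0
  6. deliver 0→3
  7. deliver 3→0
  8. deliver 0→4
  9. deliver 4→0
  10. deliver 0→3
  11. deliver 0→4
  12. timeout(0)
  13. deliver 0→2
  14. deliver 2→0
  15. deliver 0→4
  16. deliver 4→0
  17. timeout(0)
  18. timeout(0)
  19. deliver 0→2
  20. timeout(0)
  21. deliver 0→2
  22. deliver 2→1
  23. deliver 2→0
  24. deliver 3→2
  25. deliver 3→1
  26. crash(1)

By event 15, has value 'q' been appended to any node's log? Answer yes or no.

after 1 — propose(0,'q'): n0:coor/t1/[-]
after 2 — deliver 0→2: n2:part/t1/[-]
after 3 — deliver 2→0: ·
after 4 — deliver 0→1: n1:part/t1/[-]
after 5 — deliver 1→0: ·
after 6 — deliver 0→3: n3:part/t1/[-]
after 7 — deliver 3→0: ·
after 8 — deliver 0→4: n4:part/t1/[-]
after 9 — deliver 4→0: n0:coor/t1/[q]
after 10 — deliver 0→3: n3:part/t1/[q]
after 11 — deliver 0→4: n4:part/t1/[q]
after 12 — timeout(0): n0:coor/t2/[q]
after 13 — deliver 0→2: n2:part/t1/[q]
after 14 — deliver 2→0: ·
after 15 — deliver 0→4: n4:part/t2/[q]

yes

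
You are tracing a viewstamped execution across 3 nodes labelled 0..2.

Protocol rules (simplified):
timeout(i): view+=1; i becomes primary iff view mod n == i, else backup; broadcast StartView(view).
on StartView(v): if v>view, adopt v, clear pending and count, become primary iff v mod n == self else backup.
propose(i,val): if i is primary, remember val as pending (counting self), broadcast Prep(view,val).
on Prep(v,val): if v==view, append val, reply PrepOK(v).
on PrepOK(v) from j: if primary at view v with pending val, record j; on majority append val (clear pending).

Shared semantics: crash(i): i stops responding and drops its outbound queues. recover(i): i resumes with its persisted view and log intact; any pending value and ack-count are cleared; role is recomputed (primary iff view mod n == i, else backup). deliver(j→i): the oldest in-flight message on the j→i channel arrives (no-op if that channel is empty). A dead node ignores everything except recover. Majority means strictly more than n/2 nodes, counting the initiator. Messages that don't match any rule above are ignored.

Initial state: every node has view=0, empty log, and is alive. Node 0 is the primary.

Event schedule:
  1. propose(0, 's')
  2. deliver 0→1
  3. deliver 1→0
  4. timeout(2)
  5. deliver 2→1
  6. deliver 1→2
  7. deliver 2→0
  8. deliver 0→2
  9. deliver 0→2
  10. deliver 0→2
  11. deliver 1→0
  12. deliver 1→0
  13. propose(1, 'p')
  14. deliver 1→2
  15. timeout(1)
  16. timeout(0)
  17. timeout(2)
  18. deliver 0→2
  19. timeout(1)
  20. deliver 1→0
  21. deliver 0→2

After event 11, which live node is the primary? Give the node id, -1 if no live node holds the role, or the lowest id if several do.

1

1. propose(0,'s'):  nop
2. deliver 0→1:  <1:back v0 s>
3. deliver 1→0:  <0:prim v0 s>
4. timeout(2):  <2:back v1 ->
5. deliver 2→1:  <1:prim v1 s>
6. deliver 1→2:  nop
7. deliver 2→0:  <0:back v1 s>
8. deliver 0→2:  nop
9. deliver 0→2:  nop
10. deliver 0→2:  nop
11. deliver 1→0:  nop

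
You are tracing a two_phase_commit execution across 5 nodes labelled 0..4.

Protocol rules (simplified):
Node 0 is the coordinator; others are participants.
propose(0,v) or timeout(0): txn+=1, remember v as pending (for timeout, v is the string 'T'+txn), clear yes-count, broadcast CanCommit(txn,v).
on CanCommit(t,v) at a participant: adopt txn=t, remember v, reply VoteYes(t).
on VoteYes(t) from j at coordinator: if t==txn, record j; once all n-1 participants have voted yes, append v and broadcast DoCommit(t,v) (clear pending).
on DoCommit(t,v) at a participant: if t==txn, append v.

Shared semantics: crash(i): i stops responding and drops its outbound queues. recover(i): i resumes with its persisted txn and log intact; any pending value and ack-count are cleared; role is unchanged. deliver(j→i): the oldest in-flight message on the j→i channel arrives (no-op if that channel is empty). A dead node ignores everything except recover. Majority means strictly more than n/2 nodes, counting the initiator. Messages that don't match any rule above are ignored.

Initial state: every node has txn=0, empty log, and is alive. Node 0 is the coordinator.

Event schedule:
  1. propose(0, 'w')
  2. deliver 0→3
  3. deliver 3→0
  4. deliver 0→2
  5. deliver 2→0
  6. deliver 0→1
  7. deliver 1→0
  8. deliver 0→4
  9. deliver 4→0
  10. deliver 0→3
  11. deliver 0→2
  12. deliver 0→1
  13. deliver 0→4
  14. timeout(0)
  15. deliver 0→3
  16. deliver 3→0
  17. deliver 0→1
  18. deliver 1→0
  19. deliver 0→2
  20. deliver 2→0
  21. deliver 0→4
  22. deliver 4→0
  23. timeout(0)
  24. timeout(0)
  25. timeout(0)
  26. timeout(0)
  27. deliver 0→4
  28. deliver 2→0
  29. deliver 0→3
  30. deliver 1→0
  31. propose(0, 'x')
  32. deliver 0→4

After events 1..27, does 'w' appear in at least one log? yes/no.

yes

[1] propose(0,'w') → N0(coor t1 [-])
[2] deliver 0→3 → N3(part t1 [-])
[3] deliver 3→0 → ∅
[4] deliver 0→2 → N2(part t1 [-])
[5] deliver 2→0 → ∅
[6] deliver 0→1 → N1(part t1 [-])
[7] deliver 1→0 → ∅
[8] deliver 0→4 → N4(part t1 [-])
[9] deliver 4→0 → N0(coor t1 [w])
[10] deliver 0→3 → N3(part t1 [w])
[11] deliver 0→2 → N2(part t1 [w])
[12] deliver 0→1 → N1(part t1 [w])
[13] deliver 0→4 → N4(part t1 [w])
[14] timeout(0) → N0(coor t2 [w])
[15] deliver 0→3 → N3(part t2 [w])
[16] deliver 3→0 → ∅
[17] deliver 0→1 → N1(part t2 [w])
[18] deliver 1→0 → ∅
[19] deliver 0→2 → N2(part t2 [w])
[20] deliver 2→0 → ∅
[21] deliver 0→4 → N4(part t2 [w])
[22] deliver 4→0 → N0(coor t2 [w,T2])
[23] timeout(0) → N0(coor t3 [w,T2])
[24] timeout(0) → N0(coor t4 [w,T2])
[25] timeout(0) → N0(coor t5 [w,T2])
[26] timeout(0) → N0(coor t6 [w,T2])
[27] deliver 0→4 → N4(part t2 [w,T2])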